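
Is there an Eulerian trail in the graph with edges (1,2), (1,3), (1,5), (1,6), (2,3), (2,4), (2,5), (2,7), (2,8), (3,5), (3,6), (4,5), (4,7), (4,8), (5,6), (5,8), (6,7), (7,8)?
Yes — and in fact it has an Eulerian circuit (the graph is connected and all 8 vertices have even degree)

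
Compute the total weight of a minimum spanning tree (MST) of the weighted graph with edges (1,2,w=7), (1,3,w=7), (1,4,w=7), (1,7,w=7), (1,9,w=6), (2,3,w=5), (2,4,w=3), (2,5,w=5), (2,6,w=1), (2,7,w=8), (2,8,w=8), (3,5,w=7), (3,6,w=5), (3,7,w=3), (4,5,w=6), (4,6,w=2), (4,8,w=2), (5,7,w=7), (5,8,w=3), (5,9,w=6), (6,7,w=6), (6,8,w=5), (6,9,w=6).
28 (MST edges: (1,9,w=6), (2,3,w=5), (2,6,w=1), (3,7,w=3), (4,6,w=2), (4,8,w=2), (5,8,w=3), (5,9,w=6); sum of weights 6 + 5 + 1 + 3 + 2 + 2 + 3 + 6 = 28)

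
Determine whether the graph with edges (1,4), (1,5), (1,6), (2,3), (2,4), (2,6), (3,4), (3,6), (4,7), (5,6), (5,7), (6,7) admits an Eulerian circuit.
No (6 vertices have odd degree: {1, 2, 3, 5, 6, 7}; Eulerian circuit requires 0)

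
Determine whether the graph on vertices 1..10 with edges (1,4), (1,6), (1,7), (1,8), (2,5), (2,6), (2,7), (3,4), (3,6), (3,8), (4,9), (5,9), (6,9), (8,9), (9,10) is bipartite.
Yes. Partition: {1, 2, 3, 9}, {4, 5, 6, 7, 8, 10}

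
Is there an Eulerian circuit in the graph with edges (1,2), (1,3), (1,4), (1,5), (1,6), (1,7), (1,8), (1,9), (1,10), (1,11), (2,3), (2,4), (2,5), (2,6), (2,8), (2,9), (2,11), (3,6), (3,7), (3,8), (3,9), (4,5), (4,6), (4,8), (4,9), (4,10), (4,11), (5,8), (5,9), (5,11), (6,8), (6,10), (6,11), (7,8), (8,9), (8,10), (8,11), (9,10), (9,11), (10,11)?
No (2 vertices have odd degree: {6, 7}; Eulerian circuit requires 0)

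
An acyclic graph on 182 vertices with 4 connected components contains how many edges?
178 (Each of the 4 component trees on V_i vertices has V_i - 1 edges; summing gives V - C = 182 - 4 = 178)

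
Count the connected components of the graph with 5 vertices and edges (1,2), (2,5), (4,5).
2 (components: {1, 2, 4, 5}, {3})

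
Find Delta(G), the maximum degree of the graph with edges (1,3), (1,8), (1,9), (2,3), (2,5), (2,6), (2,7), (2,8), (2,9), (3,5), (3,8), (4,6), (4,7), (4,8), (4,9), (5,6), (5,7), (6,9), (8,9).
6 (attained at vertex 2)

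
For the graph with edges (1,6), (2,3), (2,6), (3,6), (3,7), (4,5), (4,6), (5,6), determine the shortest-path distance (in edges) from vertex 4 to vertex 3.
2 (path: 4 -> 6 -> 3, 2 edges)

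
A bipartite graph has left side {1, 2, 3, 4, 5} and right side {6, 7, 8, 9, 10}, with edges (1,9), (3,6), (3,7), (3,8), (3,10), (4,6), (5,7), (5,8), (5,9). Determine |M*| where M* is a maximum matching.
4 (matching: (1,9), (3,10), (4,6), (5,8); upper bound min(|L|,|R|) = min(5,5) = 5)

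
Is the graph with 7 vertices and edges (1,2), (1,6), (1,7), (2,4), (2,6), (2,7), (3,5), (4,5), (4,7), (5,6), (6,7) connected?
Yes (BFS from 1 visits [1, 2, 6, 7, 4, 5, 3] — all 7 vertices reached)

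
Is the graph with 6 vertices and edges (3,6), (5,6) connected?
No, it has 4 components: {1}, {2}, {3, 5, 6}, {4}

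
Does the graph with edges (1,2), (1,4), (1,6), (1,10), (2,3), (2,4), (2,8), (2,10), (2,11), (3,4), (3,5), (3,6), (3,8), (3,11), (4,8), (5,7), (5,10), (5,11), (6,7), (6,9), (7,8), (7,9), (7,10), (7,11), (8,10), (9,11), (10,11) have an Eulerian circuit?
No (2 vertices have odd degree: {8, 9}; Eulerian circuit requires 0)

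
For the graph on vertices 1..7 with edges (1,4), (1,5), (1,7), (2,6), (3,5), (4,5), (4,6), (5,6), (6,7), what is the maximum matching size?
3 (matching: (1,7), (2,6), (3,5); upper bound floor(n/2) = floor(7/2) = 3)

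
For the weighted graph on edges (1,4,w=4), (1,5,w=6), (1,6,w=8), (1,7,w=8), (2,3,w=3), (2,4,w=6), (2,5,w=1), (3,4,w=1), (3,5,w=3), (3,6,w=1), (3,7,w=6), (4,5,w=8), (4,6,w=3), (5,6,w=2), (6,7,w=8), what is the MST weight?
15 (MST edges: (1,4,w=4), (2,5,w=1), (3,4,w=1), (3,6,w=1), (3,7,w=6), (5,6,w=2); sum of weights 4 + 1 + 1 + 1 + 6 + 2 = 15)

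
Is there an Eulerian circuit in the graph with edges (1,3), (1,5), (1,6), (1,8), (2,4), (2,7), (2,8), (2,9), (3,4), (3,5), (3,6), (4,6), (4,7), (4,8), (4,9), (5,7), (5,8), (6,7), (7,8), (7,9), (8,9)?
Yes (the graph is connected and all 9 vertices have even degree)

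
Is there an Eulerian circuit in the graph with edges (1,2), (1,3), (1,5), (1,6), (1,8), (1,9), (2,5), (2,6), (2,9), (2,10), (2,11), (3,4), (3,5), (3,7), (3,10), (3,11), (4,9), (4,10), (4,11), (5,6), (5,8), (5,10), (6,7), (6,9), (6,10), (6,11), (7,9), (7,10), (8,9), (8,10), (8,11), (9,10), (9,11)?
No (2 vertices have odd degree: {6, 8}; Eulerian circuit requires 0)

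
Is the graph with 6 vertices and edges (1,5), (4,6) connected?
No, it has 4 components: {1, 5}, {2}, {3}, {4, 6}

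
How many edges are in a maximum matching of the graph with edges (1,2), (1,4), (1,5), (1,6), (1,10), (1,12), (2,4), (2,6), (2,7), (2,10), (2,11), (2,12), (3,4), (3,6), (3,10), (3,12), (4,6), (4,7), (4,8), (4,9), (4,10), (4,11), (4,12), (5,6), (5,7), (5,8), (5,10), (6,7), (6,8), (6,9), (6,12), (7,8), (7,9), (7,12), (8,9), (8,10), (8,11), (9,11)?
6 (matching: (1,4), (2,6), (3,12), (5,10), (7,9), (8,11); upper bound floor(n/2) = floor(12/2) = 6)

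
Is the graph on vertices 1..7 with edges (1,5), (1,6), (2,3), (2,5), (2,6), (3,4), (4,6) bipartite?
Yes. Partition: {1, 2, 4, 7}, {3, 5, 6}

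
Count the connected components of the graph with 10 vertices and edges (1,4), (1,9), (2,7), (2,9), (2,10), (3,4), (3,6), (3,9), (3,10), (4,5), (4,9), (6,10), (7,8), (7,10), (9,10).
1 (components: {1, 2, 3, 4, 5, 6, 7, 8, 9, 10})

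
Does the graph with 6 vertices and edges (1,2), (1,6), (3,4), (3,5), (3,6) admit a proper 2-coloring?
Yes. Partition: {1, 3}, {2, 4, 5, 6}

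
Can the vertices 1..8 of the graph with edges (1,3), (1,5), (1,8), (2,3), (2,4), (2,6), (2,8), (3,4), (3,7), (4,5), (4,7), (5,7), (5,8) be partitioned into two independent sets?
No (odd cycle of length 3: 8 -> 1 -> 5 -> 8)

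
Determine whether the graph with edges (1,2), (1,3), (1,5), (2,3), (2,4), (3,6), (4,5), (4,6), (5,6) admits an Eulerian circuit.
No (6 vertices have odd degree: {1, 2, 3, 4, 5, 6}; Eulerian circuit requires 0)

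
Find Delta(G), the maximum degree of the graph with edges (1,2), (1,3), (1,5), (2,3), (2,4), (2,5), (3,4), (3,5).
4 (attained at vertices 2, 3)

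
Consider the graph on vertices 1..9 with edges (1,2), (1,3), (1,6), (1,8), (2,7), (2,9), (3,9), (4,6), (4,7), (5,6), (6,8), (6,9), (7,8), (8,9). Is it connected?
Yes (BFS from 1 visits [1, 2, 3, 6, 8, 7, 9, 4, 5] — all 9 vertices reached)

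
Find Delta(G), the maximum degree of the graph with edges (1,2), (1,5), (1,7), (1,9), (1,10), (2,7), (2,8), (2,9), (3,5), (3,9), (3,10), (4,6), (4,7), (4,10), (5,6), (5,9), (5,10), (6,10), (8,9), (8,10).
6 (attained at vertex 10)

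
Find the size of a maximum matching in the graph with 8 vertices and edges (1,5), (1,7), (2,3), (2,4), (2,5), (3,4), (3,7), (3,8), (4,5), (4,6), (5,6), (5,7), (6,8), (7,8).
4 (matching: (1,7), (2,5), (3,8), (4,6); upper bound floor(n/2) = floor(8/2) = 4)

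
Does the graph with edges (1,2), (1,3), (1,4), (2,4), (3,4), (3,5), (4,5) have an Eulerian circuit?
No (2 vertices have odd degree: {1, 3}; Eulerian circuit requires 0)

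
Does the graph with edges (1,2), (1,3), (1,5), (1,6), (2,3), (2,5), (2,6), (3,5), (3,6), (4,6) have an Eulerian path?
Yes (the graph is connected and exactly 2 vertices have odd degree: {4, 5}; any Eulerian path must start and end at those)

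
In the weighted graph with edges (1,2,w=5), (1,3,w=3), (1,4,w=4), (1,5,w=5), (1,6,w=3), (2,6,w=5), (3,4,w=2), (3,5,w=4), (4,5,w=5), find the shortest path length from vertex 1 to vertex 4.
4 (path: 1 -> 4; weights 4 = 4)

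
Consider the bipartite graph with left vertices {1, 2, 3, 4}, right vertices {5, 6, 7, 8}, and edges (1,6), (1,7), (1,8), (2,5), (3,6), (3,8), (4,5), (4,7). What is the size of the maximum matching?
4 (matching: (1,8), (2,5), (3,6), (4,7); upper bound min(|L|,|R|) = min(4,4) = 4)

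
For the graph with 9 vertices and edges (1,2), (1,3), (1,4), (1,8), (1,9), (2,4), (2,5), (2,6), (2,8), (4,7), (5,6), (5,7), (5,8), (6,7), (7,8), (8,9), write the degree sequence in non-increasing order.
[5, 5, 5, 4, 4, 3, 3, 2, 1] (degrees: deg(1)=5, deg(2)=5, deg(3)=1, deg(4)=3, deg(5)=4, deg(6)=3, deg(7)=4, deg(8)=5, deg(9)=2)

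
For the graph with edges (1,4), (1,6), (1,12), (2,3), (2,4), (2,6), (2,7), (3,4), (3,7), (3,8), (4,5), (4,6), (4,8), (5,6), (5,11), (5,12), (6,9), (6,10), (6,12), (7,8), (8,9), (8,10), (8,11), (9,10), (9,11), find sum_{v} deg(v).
50 (handshake: sum of degrees = 2|E| = 2 x 25 = 50)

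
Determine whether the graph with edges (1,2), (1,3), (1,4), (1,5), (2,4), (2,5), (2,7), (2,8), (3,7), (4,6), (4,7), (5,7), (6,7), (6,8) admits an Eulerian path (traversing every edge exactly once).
No (4 vertices have odd degree: {2, 5, 6, 7}; Eulerian path requires 0 or 2)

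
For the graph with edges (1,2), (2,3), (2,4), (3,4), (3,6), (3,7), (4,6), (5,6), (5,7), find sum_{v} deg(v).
18 (handshake: sum of degrees = 2|E| = 2 x 9 = 18)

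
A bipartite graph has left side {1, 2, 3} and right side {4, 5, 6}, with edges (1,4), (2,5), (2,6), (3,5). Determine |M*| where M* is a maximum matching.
3 (matching: (1,4), (2,6), (3,5); upper bound min(|L|,|R|) = min(3,3) = 3)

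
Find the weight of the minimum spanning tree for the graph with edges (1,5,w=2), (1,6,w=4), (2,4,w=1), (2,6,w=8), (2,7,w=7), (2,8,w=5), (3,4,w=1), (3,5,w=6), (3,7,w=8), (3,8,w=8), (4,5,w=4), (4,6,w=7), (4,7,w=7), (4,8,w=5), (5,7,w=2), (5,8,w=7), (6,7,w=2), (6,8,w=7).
17 (MST edges: (1,5,w=2), (2,4,w=1), (2,8,w=5), (3,4,w=1), (4,5,w=4), (5,7,w=2), (6,7,w=2); sum of weights 2 + 1 + 5 + 1 + 4 + 2 + 2 = 17)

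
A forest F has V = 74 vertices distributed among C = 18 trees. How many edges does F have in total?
56 (Each of the 18 component trees on V_i vertices has V_i - 1 edges; summing gives V - C = 74 - 18 = 56)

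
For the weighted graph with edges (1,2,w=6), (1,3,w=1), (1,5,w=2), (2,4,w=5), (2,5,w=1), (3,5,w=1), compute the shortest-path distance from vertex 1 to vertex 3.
1 (path: 1 -> 3; weights 1 = 1)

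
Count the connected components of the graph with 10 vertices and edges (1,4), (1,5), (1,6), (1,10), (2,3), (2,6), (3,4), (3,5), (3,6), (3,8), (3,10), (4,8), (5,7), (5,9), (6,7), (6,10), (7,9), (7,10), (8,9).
1 (components: {1, 2, 3, 4, 5, 6, 7, 8, 9, 10})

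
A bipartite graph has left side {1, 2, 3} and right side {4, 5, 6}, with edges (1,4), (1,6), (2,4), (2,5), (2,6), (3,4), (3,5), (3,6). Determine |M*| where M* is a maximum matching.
3 (matching: (1,6), (2,5), (3,4); upper bound min(|L|,|R|) = min(3,3) = 3)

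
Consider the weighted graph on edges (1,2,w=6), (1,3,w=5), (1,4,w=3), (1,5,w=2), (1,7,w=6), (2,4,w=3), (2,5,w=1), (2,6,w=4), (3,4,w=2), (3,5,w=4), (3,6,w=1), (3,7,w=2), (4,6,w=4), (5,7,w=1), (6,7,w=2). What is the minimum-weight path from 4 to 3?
2 (path: 4 -> 3; weights 2 = 2)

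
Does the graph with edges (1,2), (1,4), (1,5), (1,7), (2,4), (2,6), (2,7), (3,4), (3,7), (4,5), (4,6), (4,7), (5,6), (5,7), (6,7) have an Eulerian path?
Yes — and in fact it has an Eulerian circuit (the graph is connected and all 7 vertices have even degree)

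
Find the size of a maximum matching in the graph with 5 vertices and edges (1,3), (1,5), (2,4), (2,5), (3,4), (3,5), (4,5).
2 (matching: (2,4), (3,5); upper bound floor(n/2) = floor(5/2) = 2)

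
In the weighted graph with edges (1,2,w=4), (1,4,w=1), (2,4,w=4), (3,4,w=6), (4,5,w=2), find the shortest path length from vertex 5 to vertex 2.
6 (path: 5 -> 4 -> 2; weights 2 + 4 = 6)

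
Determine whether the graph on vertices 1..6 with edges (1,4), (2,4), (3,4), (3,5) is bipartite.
Yes. Partition: {1, 2, 3, 6}, {4, 5}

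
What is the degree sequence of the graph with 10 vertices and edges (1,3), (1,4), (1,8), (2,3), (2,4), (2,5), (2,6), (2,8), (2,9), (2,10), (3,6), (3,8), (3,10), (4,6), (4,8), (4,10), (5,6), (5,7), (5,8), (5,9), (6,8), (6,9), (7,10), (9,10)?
[7, 6, 6, 5, 5, 5, 5, 4, 3, 2] (degrees: deg(1)=3, deg(2)=7, deg(3)=5, deg(4)=5, deg(5)=5, deg(6)=6, deg(7)=2, deg(8)=6, deg(9)=4, deg(10)=5)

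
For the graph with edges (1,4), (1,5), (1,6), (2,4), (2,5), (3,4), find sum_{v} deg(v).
12 (handshake: sum of degrees = 2|E| = 2 x 6 = 12)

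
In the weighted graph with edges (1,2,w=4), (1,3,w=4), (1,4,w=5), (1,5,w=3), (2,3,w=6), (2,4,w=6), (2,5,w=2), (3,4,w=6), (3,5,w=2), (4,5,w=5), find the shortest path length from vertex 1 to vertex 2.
4 (path: 1 -> 2; weights 4 = 4)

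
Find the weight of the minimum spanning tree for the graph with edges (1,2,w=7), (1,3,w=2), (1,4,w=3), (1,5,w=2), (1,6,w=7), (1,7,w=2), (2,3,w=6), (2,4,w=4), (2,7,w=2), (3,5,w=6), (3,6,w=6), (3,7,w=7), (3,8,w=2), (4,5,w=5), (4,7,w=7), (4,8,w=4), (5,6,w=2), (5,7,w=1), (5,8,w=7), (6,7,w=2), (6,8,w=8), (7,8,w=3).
14 (MST edges: (1,3,w=2), (1,4,w=3), (1,7,w=2), (2,7,w=2), (3,8,w=2), (5,6,w=2), (5,7,w=1); sum of weights 2 + 3 + 2 + 2 + 2 + 2 + 1 = 14)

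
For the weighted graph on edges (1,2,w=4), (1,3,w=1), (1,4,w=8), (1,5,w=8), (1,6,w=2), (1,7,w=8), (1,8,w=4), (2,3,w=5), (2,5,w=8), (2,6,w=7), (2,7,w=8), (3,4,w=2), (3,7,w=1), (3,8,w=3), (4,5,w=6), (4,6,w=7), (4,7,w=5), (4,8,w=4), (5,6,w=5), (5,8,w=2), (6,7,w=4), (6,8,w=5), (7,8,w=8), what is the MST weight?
15 (MST edges: (1,2,w=4), (1,3,w=1), (1,6,w=2), (3,4,w=2), (3,7,w=1), (3,8,w=3), (5,8,w=2); sum of weights 4 + 1 + 2 + 2 + 1 + 3 + 2 = 15)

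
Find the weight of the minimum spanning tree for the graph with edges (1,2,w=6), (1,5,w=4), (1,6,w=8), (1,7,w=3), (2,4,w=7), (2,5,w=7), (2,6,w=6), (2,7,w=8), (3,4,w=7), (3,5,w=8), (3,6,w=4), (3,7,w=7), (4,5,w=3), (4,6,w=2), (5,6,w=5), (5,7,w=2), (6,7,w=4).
20 (MST edges: (1,2,w=6), (1,7,w=3), (3,6,w=4), (4,5,w=3), (4,6,w=2), (5,7,w=2); sum of weights 6 + 3 + 4 + 3 + 2 + 2 = 20)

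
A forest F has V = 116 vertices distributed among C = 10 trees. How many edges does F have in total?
106 (Each of the 10 component trees on V_i vertices has V_i - 1 edges; summing gives V - C = 116 - 10 = 106)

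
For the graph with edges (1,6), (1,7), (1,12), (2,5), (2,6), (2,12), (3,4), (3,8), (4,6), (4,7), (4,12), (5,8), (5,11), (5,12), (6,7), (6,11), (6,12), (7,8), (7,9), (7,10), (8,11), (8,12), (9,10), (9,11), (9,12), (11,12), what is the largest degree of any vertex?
8 (attained at vertex 12)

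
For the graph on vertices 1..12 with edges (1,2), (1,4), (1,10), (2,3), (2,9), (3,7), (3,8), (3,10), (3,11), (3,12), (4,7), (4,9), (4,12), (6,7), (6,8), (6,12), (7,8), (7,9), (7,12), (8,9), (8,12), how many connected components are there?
2 (components: {1, 2, 3, 4, 6, 7, 8, 9, 10, 11, 12}, {5})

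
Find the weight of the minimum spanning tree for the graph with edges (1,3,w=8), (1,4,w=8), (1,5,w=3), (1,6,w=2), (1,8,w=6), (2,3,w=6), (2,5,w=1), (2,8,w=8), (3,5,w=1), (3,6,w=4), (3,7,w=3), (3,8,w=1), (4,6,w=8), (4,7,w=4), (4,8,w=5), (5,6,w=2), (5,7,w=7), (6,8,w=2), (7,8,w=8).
14 (MST edges: (1,6,w=2), (2,5,w=1), (3,5,w=1), (3,7,w=3), (3,8,w=1), (4,7,w=4), (5,6,w=2); sum of weights 2 + 1 + 1 + 3 + 1 + 4 + 2 = 14)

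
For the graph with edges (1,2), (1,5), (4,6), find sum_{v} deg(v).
6 (handshake: sum of degrees = 2|E| = 2 x 3 = 6)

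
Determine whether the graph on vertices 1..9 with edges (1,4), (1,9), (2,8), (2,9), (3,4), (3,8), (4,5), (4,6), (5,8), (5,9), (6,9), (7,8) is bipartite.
Yes. Partition: {1, 2, 3, 5, 6, 7}, {4, 8, 9}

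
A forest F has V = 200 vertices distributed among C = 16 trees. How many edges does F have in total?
184 (Each of the 16 component trees on V_i vertices has V_i - 1 edges; summing gives V - C = 200 - 16 = 184)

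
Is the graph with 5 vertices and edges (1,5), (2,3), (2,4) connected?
No, it has 2 components: {1, 5}, {2, 3, 4}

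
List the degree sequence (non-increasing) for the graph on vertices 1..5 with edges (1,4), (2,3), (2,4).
[2, 2, 1, 1, 0] (degrees: deg(1)=1, deg(2)=2, deg(3)=1, deg(4)=2, deg(5)=0)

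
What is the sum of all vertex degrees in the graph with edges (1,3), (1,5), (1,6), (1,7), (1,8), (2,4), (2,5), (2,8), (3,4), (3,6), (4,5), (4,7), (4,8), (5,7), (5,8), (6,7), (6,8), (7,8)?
36 (handshake: sum of degrees = 2|E| = 2 x 18 = 36)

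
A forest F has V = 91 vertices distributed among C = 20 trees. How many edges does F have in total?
71 (Each of the 20 component trees on V_i vertices has V_i - 1 edges; summing gives V - C = 91 - 20 = 71)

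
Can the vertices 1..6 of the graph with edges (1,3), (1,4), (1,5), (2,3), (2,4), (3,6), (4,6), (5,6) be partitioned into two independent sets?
Yes. Partition: {1, 2, 6}, {3, 4, 5}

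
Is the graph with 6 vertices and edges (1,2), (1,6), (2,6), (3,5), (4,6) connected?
No, it has 2 components: {1, 2, 4, 6}, {3, 5}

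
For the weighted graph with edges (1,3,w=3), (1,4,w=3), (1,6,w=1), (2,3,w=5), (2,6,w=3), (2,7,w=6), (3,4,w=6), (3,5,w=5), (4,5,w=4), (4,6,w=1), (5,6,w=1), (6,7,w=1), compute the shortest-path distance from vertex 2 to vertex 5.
4 (path: 2 -> 6 -> 5; weights 3 + 1 = 4)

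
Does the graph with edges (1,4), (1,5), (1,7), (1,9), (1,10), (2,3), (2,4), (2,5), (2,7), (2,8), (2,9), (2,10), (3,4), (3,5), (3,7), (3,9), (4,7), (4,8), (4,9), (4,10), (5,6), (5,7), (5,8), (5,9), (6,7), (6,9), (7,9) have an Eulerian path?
No (10 vertices have odd degree: {1, 2, 3, 4, 5, 6, 7, 8, 9, 10}; Eulerian path requires 0 or 2)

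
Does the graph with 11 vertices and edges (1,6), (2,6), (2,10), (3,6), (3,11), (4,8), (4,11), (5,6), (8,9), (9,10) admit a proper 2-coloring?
Yes. Partition: {1, 2, 3, 4, 5, 7, 9}, {6, 8, 10, 11}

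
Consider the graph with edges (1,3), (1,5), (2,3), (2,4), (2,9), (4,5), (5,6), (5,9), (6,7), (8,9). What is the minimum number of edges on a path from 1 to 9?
2 (path: 1 -> 5 -> 9, 2 edges)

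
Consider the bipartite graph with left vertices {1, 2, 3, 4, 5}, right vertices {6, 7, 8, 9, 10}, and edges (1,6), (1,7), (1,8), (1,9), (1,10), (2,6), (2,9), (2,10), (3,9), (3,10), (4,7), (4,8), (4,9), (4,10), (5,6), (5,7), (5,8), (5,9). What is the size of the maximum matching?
5 (matching: (1,10), (2,6), (3,9), (4,8), (5,7); upper bound min(|L|,|R|) = min(5,5) = 5)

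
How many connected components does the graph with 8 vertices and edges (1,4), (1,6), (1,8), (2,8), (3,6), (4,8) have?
3 (components: {1, 2, 3, 4, 6, 8}, {5}, {7})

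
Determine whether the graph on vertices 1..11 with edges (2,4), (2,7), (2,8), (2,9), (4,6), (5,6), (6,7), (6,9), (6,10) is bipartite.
Yes. Partition: {1, 2, 3, 6, 11}, {4, 5, 7, 8, 9, 10}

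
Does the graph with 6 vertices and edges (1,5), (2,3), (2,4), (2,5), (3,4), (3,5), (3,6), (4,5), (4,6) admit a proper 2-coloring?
No (odd cycle of length 3: 4 -> 5 -> 3 -> 4)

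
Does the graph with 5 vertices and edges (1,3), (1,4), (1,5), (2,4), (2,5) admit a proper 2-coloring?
Yes. Partition: {1, 2}, {3, 4, 5}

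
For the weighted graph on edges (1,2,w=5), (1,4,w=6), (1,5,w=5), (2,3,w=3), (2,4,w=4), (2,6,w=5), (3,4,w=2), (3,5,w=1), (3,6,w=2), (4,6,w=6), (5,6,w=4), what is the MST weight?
13 (MST edges: (1,2,w=5), (2,3,w=3), (3,4,w=2), (3,5,w=1), (3,6,w=2); sum of weights 5 + 3 + 2 + 1 + 2 = 13)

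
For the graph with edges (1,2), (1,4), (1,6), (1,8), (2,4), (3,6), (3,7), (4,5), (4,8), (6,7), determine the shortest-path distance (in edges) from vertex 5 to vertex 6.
3 (path: 5 -> 4 -> 1 -> 6, 3 edges)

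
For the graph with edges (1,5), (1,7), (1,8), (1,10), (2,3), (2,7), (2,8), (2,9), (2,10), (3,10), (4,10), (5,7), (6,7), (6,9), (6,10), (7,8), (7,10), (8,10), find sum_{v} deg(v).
36 (handshake: sum of degrees = 2|E| = 2 x 18 = 36)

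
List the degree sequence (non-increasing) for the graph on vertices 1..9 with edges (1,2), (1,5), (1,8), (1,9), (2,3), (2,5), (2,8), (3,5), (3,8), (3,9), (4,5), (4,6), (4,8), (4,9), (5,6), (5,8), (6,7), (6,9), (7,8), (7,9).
[6, 6, 5, 4, 4, 4, 4, 4, 3] (degrees: deg(1)=4, deg(2)=4, deg(3)=4, deg(4)=4, deg(5)=6, deg(6)=4, deg(7)=3, deg(8)=6, deg(9)=5)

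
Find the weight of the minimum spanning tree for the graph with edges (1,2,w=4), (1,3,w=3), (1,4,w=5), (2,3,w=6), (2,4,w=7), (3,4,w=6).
12 (MST edges: (1,2,w=4), (1,3,w=3), (1,4,w=5); sum of weights 4 + 3 + 5 = 12)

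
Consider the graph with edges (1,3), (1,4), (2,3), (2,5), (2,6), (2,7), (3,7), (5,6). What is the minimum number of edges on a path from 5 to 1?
3 (path: 5 -> 2 -> 3 -> 1, 3 edges)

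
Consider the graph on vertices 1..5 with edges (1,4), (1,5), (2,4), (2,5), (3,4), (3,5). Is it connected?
Yes (BFS from 1 visits [1, 4, 5, 2, 3] — all 5 vertices reached)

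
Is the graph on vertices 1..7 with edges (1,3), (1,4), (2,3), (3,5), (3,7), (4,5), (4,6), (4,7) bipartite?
Yes. Partition: {1, 2, 5, 6, 7}, {3, 4}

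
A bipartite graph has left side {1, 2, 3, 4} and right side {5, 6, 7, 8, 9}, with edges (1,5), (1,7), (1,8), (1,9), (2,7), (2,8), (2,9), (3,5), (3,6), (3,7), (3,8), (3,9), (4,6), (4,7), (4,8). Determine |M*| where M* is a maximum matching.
4 (matching: (1,9), (2,8), (3,7), (4,6); upper bound min(|L|,|R|) = min(4,5) = 4)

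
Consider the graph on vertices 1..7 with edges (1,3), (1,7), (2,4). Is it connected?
No, it has 4 components: {1, 3, 7}, {2, 4}, {5}, {6}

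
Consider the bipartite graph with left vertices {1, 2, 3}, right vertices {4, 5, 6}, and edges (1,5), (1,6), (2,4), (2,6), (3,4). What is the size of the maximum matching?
3 (matching: (1,5), (2,6), (3,4); upper bound min(|L|,|R|) = min(3,3) = 3)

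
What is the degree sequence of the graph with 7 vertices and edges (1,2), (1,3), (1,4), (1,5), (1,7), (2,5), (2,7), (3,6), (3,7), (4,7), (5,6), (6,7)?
[5, 5, 3, 3, 3, 3, 2] (degrees: deg(1)=5, deg(2)=3, deg(3)=3, deg(4)=2, deg(5)=3, deg(6)=3, deg(7)=5)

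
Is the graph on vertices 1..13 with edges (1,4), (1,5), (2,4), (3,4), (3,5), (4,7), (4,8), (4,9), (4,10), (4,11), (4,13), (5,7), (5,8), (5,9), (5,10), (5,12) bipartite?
Yes. Partition: {1, 2, 3, 6, 7, 8, 9, 10, 11, 12, 13}, {4, 5}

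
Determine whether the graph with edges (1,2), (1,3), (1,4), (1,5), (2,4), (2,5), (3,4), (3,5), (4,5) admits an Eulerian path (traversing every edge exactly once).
Yes (the graph is connected and exactly 2 vertices have odd degree: {2, 3}; any Eulerian path must start and end at those)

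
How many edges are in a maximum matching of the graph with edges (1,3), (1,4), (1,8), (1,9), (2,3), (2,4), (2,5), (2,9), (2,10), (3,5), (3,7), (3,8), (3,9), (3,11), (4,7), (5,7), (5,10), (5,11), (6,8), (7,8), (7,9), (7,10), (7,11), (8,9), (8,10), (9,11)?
5 (matching: (1,9), (2,4), (5,10), (6,8), (7,11); upper bound floor(n/2) = floor(11/2) = 5)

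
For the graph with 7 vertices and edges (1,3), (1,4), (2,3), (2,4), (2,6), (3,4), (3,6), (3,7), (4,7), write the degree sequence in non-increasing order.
[5, 4, 3, 2, 2, 2, 0] (degrees: deg(1)=2, deg(2)=3, deg(3)=5, deg(4)=4, deg(5)=0, deg(6)=2, deg(7)=2)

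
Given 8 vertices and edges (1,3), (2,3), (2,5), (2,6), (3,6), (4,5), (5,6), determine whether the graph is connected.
No, it has 3 components: {1, 2, 3, 4, 5, 6}, {7}, {8}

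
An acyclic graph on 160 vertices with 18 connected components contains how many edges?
142 (Each of the 18 component trees on V_i vertices has V_i - 1 edges; summing gives V - C = 160 - 18 = 142)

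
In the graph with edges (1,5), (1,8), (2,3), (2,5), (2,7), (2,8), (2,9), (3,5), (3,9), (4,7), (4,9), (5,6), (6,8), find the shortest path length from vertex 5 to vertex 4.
3 (path: 5 -> 2 -> 9 -> 4, 3 edges)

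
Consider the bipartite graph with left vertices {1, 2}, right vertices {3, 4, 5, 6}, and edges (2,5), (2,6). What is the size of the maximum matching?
1 (matching: (2,6); upper bound min(|L|,|R|) = min(2,4) = 2)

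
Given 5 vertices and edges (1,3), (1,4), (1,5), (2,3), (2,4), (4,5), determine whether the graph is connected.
Yes (BFS from 1 visits [1, 3, 4, 5, 2] — all 5 vertices reached)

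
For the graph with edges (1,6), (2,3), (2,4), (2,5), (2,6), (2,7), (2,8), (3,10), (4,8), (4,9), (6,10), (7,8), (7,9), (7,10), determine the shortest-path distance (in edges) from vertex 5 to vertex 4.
2 (path: 5 -> 2 -> 4, 2 edges)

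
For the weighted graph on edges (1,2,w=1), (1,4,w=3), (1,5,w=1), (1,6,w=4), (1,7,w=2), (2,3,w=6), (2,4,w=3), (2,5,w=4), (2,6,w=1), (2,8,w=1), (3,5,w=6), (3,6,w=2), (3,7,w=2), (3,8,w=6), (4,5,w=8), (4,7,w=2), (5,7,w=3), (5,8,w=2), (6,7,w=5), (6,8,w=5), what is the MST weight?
10 (MST edges: (1,2,w=1), (1,5,w=1), (1,7,w=2), (2,6,w=1), (2,8,w=1), (3,7,w=2), (4,7,w=2); sum of weights 1 + 1 + 2 + 1 + 1 + 2 + 2 = 10)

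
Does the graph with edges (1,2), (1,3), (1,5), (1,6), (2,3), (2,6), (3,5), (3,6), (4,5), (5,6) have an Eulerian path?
Yes (the graph is connected and exactly 2 vertices have odd degree: {2, 4}; any Eulerian path must start and end at those)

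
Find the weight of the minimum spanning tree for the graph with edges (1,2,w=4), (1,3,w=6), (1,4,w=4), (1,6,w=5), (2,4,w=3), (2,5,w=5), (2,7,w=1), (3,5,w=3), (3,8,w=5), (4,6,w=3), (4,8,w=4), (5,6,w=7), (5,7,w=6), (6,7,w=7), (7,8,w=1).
20 (MST edges: (1,2,w=4), (2,4,w=3), (2,5,w=5), (2,7,w=1), (3,5,w=3), (4,6,w=3), (7,8,w=1); sum of weights 4 + 3 + 5 + 1 + 3 + 3 + 1 = 20)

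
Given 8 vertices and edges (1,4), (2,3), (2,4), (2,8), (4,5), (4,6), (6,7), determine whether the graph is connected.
Yes (BFS from 1 visits [1, 4, 2, 5, 6, 3, 8, 7] — all 8 vertices reached)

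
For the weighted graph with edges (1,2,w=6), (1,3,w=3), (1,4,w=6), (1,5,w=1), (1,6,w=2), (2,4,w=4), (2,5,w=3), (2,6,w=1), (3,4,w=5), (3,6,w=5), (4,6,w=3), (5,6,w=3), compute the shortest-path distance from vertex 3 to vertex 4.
5 (path: 3 -> 4; weights 5 = 5)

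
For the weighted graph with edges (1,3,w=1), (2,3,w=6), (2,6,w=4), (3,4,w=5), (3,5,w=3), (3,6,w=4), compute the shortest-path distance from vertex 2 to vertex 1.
7 (path: 2 -> 3 -> 1; weights 6 + 1 = 7)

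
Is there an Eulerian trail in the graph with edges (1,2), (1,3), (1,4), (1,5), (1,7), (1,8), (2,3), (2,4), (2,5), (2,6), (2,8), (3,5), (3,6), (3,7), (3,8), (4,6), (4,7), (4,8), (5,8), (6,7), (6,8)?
Yes (the graph is connected and exactly 2 vertices have odd degree: {4, 6}; any Eulerian path must start and end at those)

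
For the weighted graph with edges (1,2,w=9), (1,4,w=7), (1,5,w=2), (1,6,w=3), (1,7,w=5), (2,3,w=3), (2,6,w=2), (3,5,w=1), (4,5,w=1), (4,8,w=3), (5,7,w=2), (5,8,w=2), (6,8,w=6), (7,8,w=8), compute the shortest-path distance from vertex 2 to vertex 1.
5 (path: 2 -> 6 -> 1; weights 2 + 3 = 5)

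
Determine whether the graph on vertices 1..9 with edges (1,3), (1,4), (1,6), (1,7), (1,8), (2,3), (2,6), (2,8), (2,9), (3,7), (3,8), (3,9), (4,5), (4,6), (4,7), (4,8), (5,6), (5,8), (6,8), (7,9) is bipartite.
No (odd cycle of length 3: 8 -> 1 -> 3 -> 8)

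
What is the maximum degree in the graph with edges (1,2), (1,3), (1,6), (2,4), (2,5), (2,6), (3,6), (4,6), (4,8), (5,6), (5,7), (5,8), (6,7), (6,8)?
7 (attained at vertex 6)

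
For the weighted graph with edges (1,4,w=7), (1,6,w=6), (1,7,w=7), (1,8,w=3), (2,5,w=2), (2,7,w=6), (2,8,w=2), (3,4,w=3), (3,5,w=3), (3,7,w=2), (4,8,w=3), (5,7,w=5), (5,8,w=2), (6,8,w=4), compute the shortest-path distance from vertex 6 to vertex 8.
4 (path: 6 -> 8; weights 4 = 4)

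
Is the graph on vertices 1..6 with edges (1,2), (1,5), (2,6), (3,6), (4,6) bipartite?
Yes. Partition: {1, 6}, {2, 3, 4, 5}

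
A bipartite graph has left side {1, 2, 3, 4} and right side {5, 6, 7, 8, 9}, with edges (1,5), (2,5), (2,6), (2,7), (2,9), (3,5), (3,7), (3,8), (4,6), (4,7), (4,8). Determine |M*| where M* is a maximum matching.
4 (matching: (1,5), (2,9), (3,8), (4,7); upper bound min(|L|,|R|) = min(4,5) = 4)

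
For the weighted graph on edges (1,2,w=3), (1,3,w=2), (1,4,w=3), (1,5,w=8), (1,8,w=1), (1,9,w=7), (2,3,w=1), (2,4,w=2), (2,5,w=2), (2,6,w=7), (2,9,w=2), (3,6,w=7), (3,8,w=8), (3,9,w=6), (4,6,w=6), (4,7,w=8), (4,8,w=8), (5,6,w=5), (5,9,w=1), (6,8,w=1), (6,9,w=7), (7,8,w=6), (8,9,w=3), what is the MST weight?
16 (MST edges: (1,3,w=2), (1,8,w=1), (2,3,w=1), (2,4,w=2), (2,5,w=2), (5,9,w=1), (6,8,w=1), (7,8,w=6); sum of weights 2 + 1 + 1 + 2 + 2 + 1 + 1 + 6 = 16)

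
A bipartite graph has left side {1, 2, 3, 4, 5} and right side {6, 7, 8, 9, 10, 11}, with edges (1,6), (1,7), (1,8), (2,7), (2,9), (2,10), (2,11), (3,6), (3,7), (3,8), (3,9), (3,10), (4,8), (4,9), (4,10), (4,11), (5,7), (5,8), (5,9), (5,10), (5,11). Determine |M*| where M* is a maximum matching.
5 (matching: (1,8), (2,11), (3,10), (4,9), (5,7); upper bound min(|L|,|R|) = min(5,6) = 5)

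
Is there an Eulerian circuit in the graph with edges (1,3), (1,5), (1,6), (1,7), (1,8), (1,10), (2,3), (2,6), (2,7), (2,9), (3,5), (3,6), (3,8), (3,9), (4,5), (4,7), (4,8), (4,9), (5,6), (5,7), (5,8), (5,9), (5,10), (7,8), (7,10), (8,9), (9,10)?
Yes (the graph is connected and all 10 vertices have even degree)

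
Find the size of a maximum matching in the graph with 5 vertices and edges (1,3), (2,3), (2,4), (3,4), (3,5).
2 (matching: (2,4), (3,5); upper bound floor(n/2) = floor(5/2) = 2)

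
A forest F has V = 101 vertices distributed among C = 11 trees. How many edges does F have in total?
90 (Each of the 11 component trees on V_i vertices has V_i - 1 edges; summing gives V - C = 101 - 11 = 90)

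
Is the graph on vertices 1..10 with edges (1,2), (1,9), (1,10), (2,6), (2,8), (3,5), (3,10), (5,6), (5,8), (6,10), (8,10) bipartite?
Yes. Partition: {1, 3, 4, 6, 7, 8}, {2, 5, 9, 10}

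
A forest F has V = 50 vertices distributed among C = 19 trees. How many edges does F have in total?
31 (Each of the 19 component trees on V_i vertices has V_i - 1 edges; summing gives V - C = 50 - 19 = 31)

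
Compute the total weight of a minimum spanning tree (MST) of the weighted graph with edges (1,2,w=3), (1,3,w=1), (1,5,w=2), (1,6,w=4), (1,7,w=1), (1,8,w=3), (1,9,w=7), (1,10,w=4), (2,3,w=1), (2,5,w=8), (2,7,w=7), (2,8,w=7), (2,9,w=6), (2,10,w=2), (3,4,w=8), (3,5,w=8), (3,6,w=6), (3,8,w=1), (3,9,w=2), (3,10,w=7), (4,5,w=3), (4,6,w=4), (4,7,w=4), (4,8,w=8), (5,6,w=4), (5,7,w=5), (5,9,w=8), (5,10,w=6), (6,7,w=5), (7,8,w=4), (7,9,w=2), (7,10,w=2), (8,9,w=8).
17 (MST edges: (1,3,w=1), (1,5,w=2), (1,6,w=4), (1,7,w=1), (2,3,w=1), (2,10,w=2), (3,8,w=1), (3,9,w=2), (4,5,w=3); sum of weights 1 + 2 + 4 + 1 + 1 + 2 + 1 + 2 + 3 = 17)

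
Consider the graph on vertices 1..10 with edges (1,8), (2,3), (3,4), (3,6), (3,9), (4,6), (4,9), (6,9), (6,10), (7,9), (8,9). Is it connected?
No, it has 2 components: {1, 2, 3, 4, 6, 7, 8, 9, 10}, {5}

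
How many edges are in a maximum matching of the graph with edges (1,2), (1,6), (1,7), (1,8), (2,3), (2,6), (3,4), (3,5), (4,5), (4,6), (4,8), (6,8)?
4 (matching: (1,7), (2,6), (3,5), (4,8); upper bound floor(n/2) = floor(8/2) = 4)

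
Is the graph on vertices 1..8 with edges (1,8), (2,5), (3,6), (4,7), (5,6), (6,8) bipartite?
Yes. Partition: {1, 2, 4, 6}, {3, 5, 7, 8}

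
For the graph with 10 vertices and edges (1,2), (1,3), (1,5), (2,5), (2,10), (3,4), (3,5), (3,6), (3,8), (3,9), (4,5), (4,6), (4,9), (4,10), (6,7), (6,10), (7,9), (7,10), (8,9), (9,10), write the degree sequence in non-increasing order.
[6, 5, 5, 5, 4, 4, 3, 3, 3, 2] (degrees: deg(1)=3, deg(2)=3, deg(3)=6, deg(4)=5, deg(5)=4, deg(6)=4, deg(7)=3, deg(8)=2, deg(9)=5, deg(10)=5)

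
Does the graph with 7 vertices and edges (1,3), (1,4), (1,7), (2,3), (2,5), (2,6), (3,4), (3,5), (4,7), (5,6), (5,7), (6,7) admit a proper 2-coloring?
No (odd cycle of length 3: 4 -> 1 -> 7 -> 4)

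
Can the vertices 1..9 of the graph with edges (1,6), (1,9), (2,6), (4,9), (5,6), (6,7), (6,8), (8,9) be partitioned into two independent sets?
Yes. Partition: {1, 2, 3, 4, 5, 7, 8}, {6, 9}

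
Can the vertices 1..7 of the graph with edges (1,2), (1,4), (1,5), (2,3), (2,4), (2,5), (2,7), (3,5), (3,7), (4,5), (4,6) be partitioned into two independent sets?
No (odd cycle of length 3: 2 -> 1 -> 4 -> 2)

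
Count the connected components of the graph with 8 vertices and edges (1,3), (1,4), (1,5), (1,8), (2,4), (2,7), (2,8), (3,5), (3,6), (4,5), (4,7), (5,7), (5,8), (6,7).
1 (components: {1, 2, 3, 4, 5, 6, 7, 8})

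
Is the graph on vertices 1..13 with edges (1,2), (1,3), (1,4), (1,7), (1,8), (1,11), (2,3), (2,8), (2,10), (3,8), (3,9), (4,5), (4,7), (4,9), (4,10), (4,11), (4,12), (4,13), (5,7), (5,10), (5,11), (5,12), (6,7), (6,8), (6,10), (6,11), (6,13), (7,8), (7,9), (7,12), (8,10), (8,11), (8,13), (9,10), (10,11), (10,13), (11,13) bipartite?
No (odd cycle of length 3: 8 -> 1 -> 7 -> 8)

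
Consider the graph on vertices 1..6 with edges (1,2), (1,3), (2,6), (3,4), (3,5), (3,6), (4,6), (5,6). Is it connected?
Yes (BFS from 1 visits [1, 2, 3, 6, 4, 5] — all 6 vertices reached)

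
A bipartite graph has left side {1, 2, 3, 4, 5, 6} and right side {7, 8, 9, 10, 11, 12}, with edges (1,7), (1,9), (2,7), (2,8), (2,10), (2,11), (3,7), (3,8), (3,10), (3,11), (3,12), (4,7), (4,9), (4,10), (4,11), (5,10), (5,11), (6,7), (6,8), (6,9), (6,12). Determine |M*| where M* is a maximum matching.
6 (matching: (1,9), (2,11), (3,12), (4,7), (5,10), (6,8); upper bound min(|L|,|R|) = min(6,6) = 6)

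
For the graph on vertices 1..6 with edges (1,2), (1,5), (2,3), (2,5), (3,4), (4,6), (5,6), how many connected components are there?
1 (components: {1, 2, 3, 4, 5, 6})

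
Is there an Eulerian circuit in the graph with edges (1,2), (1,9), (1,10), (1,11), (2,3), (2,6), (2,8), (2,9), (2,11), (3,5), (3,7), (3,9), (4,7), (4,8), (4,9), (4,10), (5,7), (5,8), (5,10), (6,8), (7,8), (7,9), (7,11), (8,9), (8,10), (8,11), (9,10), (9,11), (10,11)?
Yes (the graph is connected and all 11 vertices have even degree)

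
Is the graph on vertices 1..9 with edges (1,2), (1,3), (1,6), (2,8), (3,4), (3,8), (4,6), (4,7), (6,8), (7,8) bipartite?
Yes. Partition: {1, 4, 5, 8, 9}, {2, 3, 6, 7}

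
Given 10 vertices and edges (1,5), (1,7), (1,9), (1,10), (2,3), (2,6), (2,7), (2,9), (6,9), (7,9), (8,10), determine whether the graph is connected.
No, it has 2 components: {1, 2, 3, 5, 6, 7, 8, 9, 10}, {4}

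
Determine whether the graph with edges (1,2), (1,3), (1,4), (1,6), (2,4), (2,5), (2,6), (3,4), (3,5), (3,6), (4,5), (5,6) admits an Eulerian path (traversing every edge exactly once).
Yes — and in fact it has an Eulerian circuit (the graph is connected and all 6 vertices have even degree)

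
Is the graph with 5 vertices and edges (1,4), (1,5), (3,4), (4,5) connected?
No, it has 2 components: {1, 3, 4, 5}, {2}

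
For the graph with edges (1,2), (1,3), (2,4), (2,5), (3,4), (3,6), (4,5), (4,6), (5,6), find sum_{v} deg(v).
18 (handshake: sum of degrees = 2|E| = 2 x 9 = 18)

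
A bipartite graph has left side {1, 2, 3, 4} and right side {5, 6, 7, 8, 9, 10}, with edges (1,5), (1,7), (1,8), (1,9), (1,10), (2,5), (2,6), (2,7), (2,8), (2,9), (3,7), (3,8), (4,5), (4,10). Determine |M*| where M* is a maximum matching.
4 (matching: (1,7), (2,9), (3,8), (4,10); upper bound min(|L|,|R|) = min(4,6) = 4)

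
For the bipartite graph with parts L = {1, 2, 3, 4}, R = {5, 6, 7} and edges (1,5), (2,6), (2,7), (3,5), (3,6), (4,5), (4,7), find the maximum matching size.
3 (matching: (1,5), (2,7), (3,6); upper bound min(|L|,|R|) = min(4,3) = 3)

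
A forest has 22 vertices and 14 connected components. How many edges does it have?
8 (Each of the 14 component trees on V_i vertices has V_i - 1 edges; summing gives V - C = 22 - 14 = 8)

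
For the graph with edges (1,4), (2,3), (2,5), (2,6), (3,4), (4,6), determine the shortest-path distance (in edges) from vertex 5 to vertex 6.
2 (path: 5 -> 2 -> 6, 2 edges)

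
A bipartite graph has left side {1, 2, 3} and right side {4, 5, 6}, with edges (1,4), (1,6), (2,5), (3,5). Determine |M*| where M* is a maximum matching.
2 (matching: (1,6), (2,5); upper bound min(|L|,|R|) = min(3,3) = 3)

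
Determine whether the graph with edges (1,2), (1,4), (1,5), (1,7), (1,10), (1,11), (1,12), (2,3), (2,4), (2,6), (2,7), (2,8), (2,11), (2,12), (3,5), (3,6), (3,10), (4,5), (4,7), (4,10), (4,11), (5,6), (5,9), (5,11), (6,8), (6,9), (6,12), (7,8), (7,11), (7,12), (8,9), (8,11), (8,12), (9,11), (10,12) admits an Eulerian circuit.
No (2 vertices have odd degree: {1, 11}; Eulerian circuit requires 0)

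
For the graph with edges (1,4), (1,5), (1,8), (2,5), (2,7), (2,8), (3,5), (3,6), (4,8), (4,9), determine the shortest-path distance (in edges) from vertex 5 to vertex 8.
2 (path: 5 -> 2 -> 8, 2 edges)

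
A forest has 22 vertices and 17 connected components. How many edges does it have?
5 (Each of the 17 component trees on V_i vertices has V_i - 1 edges; summing gives V - C = 22 - 17 = 5)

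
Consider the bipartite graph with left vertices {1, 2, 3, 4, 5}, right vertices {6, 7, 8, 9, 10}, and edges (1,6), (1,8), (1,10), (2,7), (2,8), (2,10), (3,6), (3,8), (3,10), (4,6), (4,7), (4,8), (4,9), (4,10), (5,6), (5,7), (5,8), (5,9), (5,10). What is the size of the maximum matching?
5 (matching: (1,10), (2,8), (3,6), (4,9), (5,7); upper bound min(|L|,|R|) = min(5,5) = 5)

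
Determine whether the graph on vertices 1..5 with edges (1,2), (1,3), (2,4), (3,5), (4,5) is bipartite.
No (odd cycle of length 5: 4 -> 2 -> 1 -> 3 -> 5 -> 4)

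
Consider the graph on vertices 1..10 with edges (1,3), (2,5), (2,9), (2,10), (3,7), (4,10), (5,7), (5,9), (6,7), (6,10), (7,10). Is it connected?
No, it has 2 components: {1, 2, 3, 4, 5, 6, 7, 9, 10}, {8}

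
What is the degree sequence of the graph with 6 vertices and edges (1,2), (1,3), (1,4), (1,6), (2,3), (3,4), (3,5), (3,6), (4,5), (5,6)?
[5, 4, 3, 3, 3, 2] (degrees: deg(1)=4, deg(2)=2, deg(3)=5, deg(4)=3, deg(5)=3, deg(6)=3)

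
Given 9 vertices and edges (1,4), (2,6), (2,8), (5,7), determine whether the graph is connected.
No, it has 5 components: {1, 4}, {2, 6, 8}, {3}, {5, 7}, {9}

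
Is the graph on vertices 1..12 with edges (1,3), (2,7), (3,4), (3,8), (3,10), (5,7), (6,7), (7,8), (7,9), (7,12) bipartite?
Yes. Partition: {1, 2, 4, 5, 6, 8, 9, 10, 11, 12}, {3, 7}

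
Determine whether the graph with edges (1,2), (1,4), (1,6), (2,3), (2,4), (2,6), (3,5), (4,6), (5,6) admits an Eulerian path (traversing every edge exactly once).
Yes (the graph is connected and exactly 2 vertices have odd degree: {1, 4}; any Eulerian path must start and end at those)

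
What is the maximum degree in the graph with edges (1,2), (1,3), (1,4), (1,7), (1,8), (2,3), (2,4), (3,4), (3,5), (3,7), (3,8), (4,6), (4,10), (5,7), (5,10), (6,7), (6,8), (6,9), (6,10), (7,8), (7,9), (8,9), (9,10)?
6 (attained at vertices 3, 7)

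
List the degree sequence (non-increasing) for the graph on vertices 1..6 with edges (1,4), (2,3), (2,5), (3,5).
[2, 2, 2, 1, 1, 0] (degrees: deg(1)=1, deg(2)=2, deg(3)=2, deg(4)=1, deg(5)=2, deg(6)=0)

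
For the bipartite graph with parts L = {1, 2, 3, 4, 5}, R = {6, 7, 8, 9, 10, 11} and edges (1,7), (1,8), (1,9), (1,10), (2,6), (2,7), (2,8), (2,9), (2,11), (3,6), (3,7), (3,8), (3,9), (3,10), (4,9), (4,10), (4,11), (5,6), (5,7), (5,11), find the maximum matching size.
5 (matching: (1,10), (2,11), (3,8), (4,9), (5,7); upper bound min(|L|,|R|) = min(5,6) = 5)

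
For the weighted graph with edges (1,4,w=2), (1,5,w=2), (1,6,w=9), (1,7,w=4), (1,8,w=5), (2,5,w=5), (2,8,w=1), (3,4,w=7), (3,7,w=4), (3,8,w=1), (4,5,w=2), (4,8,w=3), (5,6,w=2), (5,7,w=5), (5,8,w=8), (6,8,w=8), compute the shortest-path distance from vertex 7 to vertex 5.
5 (path: 7 -> 5; weights 5 = 5)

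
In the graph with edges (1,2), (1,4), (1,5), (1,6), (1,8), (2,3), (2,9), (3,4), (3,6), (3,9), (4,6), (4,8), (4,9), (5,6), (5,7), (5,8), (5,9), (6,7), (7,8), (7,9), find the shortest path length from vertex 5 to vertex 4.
2 (path: 5 -> 8 -> 4, 2 edges)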